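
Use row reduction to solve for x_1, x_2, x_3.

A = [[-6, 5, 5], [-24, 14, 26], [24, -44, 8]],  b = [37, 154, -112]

Forward elimination on [A|b]:
R2 <- R2 - (4)*R1:  [  0  -6   6   6 ]
R3 <- R3 - (-4)*R1:  [   0  -24   28   36 ]
R3 <- R3 - (4)*R2:  [  0   0   4  12 ]
Row echelon form:
[ -6   5  5  |  37 ]
[  0  -6  6  |   6 ]
[  0   0  4  |  12 ]
Back-substitution:
x_3 = (12) / 4 = 3
x_2 = (6 - (6)*(3)) / -6 = 2
x_1 = (37 - (5)*(2) - (5)*(3)) / -6 = -2

(-2, 2, 3)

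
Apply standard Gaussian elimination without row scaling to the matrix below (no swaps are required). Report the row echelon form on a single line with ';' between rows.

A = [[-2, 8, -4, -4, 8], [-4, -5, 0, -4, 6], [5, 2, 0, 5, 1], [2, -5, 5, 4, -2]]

REF = [-2 8 -4 -4 8; 0 -21 8 4 -10; 0 0 -34/21 -17/21 221/21; 0 0 0 -1/2 37/2]

Forward elimination:
R2 <- R2 - (2)*R1:  [   0  -21    8    4  -10 ]
R3 <- R3 - (-5/2)*R1:  [   0   22  -10   -5   21 ]
R4 <- R4 - (-1)*R1:  [ 0  3  1  0  6 ]
R3 <- R3 - (-22/21)*R2:  [      0       0  -34/21  -17/21  221/21 ]
R4 <- R4 - (-1/7)*R2:  [    0     0  15/7   4/7  32/7 ]
R4 <- R4 - (-45/34)*R3:  [    0     0     0  -1/2  37/2 ]
Row echelon form:
[ -2    8      -4      -4       8 ]
[  0  -21       8       4     -10 ]
[  0    0  -34/21  -17/21  221/21 ]
[  0    0       0    -1/2    37/2 ]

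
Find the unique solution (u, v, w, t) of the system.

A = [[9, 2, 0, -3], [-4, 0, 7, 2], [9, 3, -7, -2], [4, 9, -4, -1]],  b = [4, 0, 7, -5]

(2, -1, 0, 4)

Forward elimination on [A|b]:
R2 <- R2 - (-4/9)*R1:  [    0   8/9     7   2/3  16/9 ]
R3 <- R3 - (1)*R1:  [  0   1  -7   1   3 ]
R4 <- R4 - (4/9)*R1:  [     0   73/9     -4    1/3  -61/9 ]
R3 <- R3 - (9/8)*R2:  [      0       0  -119/8     1/4       1 ]
R4 <- R4 - (73/8)*R2:  [      0       0  -543/8   -23/4     -23 ]
R4 <- R4 - (543/119)*R3:  [         0          0          0   -820/119  -3280/119 ]
Row echelon form:
[ 9    2       0        -3  |          4 ]
[ 0  8/9       7       2/3  |       16/9 ]
[ 0    0  -119/8       1/4  |          1 ]
[ 0    0       0  -820/119  |  -3280/119 ]
Back-substitution:
t = (-3280/119) / (-820/119) = 4
w = (1 - (1/4)*(4)) / (-119/8) = 0
v = (16/9 - (7)*(0) - (2/3)*(4)) / (8/9) = -1
u = (4 - (2)*(-1) - (-3)*(4)) / 9 = 2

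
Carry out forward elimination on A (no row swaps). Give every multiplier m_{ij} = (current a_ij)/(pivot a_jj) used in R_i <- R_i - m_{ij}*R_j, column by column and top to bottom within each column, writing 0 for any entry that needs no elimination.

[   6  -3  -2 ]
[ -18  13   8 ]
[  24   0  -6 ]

multipliers: -3, 4, 3

Forward elimination:
R2 <- R2 - (-3)*R1:  [ 0  4  2 ]
R3 <- R3 - (4)*R1:  [  0  12   2 ]
R3 <- R3 - (3)*R2:  [  0   0  -4 ]
Multipliers (in order of application): m_{21} = -3, m_{31} = 4, m_{32} = 3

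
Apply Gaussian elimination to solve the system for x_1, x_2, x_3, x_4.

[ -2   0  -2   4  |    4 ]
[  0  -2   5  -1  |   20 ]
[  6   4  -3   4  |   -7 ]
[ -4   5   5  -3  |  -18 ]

Forward elimination on [A|b]:
R3 <- R3 - (-3)*R1:  [  0   4  -9  16   5 ]
R4 <- R4 - (2)*R1:  [   0    5    9  -11  -26 ]
R3 <- R3 - (-2)*R2:  [  0   0   1  14  45 ]
R4 <- R4 - (-5/2)*R2:  [     0      0   43/2  -27/2     24 ]
R4 <- R4 - (43/2)*R3:  [       0        0        0   -629/2  -1887/2 ]
Row echelon form:
[ -2   0  -2       4  |        4 ]
[  0  -2   5      -1  |       20 ]
[  0   0   1      14  |       45 ]
[  0   0   0  -629/2  |  -1887/2 ]
Back-substitution:
x_4 = (-1887/2) / (-629/2) = 3
x_3 = (45 - (14)*(3)) / 1 = 3
x_2 = (20 - (5)*(3) - (-1)*(3)) / -2 = -4
x_1 = (4 - (-2)*(3) - (4)*(3)) / -2 = 1

(1, -4, 3, 3)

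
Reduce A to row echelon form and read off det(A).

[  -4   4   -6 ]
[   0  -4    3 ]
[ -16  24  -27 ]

det(A) = 48

Forward elimination:
R3 <- R3 - (4)*R1:  [  0   8  -3 ]
R3 <- R3 - (-2)*R2:  [ 0  0  3 ]
Upper-triangular form:
[ -4   4  -6 ]
[  0  -4   3 ]
[  0   0   3 ]
det(A) = (-1)^0 * (-4) * (-4) * (3) = 48  (0 row swaps -> sign +1)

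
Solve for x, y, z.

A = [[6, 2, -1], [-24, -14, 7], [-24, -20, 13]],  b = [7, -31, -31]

(1, 1, 1)

Forward elimination on [A|b]:
R2 <- R2 - (-4)*R1:  [  0  -6   3  -3 ]
R3 <- R3 - (-4)*R1:  [   0  -12    9   -3 ]
R3 <- R3 - (2)*R2:  [ 0  0  3  3 ]
Row echelon form:
[ 6   2  -1  |   7 ]
[ 0  -6   3  |  -3 ]
[ 0   0   3  |   3 ]
Back-substitution:
z = (3) / 3 = 1
y = (-3 - (3)*(1)) / -6 = 1
x = (7 - (2)*(1) - (-1)*(1)) / 6 = 1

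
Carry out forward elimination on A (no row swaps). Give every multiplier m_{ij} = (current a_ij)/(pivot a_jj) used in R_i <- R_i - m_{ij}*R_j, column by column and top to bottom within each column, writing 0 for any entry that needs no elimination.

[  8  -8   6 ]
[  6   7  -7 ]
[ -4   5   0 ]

multipliers: 3/4, -1/2, 1/13

Forward elimination:
R2 <- R2 - (3/4)*R1:  [     0     13  -23/2 ]
R3 <- R3 - (-1/2)*R1:  [ 0  1  3 ]
R3 <- R3 - (1/13)*R2:  [      0       0  101/26 ]
Multipliers (in order of application): m_{21} = 3/4, m_{31} = -1/2, m_{32} = 1/13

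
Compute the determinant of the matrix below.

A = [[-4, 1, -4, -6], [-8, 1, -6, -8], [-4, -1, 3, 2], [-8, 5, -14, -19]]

Forward elimination:
R2 <- R2 - (2)*R1:  [  0  -1   2   4 ]
R3 <- R3 - (1)*R1:  [  0  -2   7   8 ]
R4 <- R4 - (2)*R1:  [  0   3  -6  -7 ]
R3 <- R3 - (2)*R2:  [ 0  0  3  0 ]
R4 <- R4 - (-3)*R2:  [ 0  0  0  5 ]
Upper-triangular form:
[ -4   1  -4  -6 ]
[  0  -1   2   4 ]
[  0   0   3   0 ]
[  0   0   0   5 ]
det(A) = (-1)^0 * (-4) * (-1) * (3) * (5) = 60  (0 row swaps -> sign +1)

det(A) = 60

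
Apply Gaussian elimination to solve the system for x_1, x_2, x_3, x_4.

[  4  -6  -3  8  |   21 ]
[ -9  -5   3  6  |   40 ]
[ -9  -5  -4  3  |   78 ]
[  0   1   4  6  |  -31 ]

(-4, -5, -5, -1)

Forward elimination on [A|b]:
R2 <- R2 - (-9/4)*R1:  [     0  -37/2  -15/4     24  349/4 ]
R3 <- R3 - (-9/4)*R1:  [     0  -37/2  -43/4     21  501/4 ]
R3 <- R3 - (1)*R2:  [  0   0  -7  -3  38 ]
R4 <- R4 - (-2/37)*R2:  [        0         0    281/74    270/37  -1945/74 ]
R4 <- R4 - (-281/518)*R3:  [         0          0          0   2937/518  -2937/518 ]
Row echelon form:
[ 4     -6     -3         8  |         21 ]
[ 0  -37/2  -15/4        24  |      349/4 ]
[ 0      0     -7        -3  |         38 ]
[ 0      0      0  2937/518  |  -2937/518 ]
Back-substitution:
x_4 = (-2937/518) / (2937/518) = -1
x_3 = (38 - (-3)*(-1)) / -7 = -5
x_2 = (349/4 - (-15/4)*(-5) - (24)*(-1)) / (-37/2) = -5
x_1 = (21 - (-6)*(-5) - (-3)*(-5) - (8)*(-1)) / 4 = -4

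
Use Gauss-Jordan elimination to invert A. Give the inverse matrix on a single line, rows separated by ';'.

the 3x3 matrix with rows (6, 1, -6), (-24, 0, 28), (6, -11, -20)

Gauss-Jordan on [A | I]:
R1 <- (1/6)*R1:  [   1  1/6   -1  |  1/6    0    0 ]
R2 <- R2 - (-24)*R1:  [ 0  4  4  |  4  1  0 ]
R3 <- R3 - (6)*R1:  [   0  -12  -14  |   -1    0    1 ]
R2 <- (1/4)*R2:  [   0    1    1  |    1  1/4    0 ]
R1 <- R1 - (1/6)*R2:  [     1      0   -7/6  |      0  -1/24      0 ]
R3 <- R3 - (-12)*R2:  [  0   0  -2  |  11   3   1 ]
R3 <- (1/-2)*R3:  [     0      0      1  |  -11/2   -3/2   -1/2 ]
R1 <- R1 - (-7/6)*R3:  [      1       0       0  |  -77/12  -43/24   -7/12 ]
R2 <- R2 - (1)*R3:  [    0     1     0  |  13/2   7/4   1/2 ]
Right block of [I | A^{-1}] is the inverse:
[ -77/12  -43/24  -7/12 ]
[   13/2     7/4    1/2 ]
[  -11/2    -3/2   -1/2 ]

inverse = [-77/12 -43/24 -7/12; 13/2 7/4 1/2; -11/2 -3/2 -1/2]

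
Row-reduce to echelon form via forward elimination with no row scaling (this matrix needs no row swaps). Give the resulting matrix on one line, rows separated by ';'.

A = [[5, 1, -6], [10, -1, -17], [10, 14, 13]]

REF = [5 1 -6; 0 -3 -5; 0 0 5]

Forward elimination:
R2 <- R2 - (2)*R1:  [  0  -3  -5 ]
R3 <- R3 - (2)*R1:  [  0  12  25 ]
R3 <- R3 - (-4)*R2:  [ 0  0  5 ]
Row echelon form:
[ 5   1  -6 ]
[ 0  -3  -5 ]
[ 0   0   5 ]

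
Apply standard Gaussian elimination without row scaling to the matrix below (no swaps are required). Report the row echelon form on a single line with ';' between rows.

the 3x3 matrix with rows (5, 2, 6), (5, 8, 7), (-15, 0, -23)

Forward elimination:
R2 <- R2 - (1)*R1:  [ 0  6  1 ]
R3 <- R3 - (-3)*R1:  [  0   6  -5 ]
R3 <- R3 - (1)*R2:  [  0   0  -6 ]
Row echelon form:
[ 5  2   6 ]
[ 0  6   1 ]
[ 0  0  -6 ]

REF = [5 2 6; 0 6 1; 0 0 -6]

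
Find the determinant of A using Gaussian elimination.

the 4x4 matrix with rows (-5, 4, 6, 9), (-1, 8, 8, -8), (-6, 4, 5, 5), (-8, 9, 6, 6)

Forward elimination:
R2 <- R2 - (1/5)*R1:  [     0   36/5   34/5  -49/5 ]
R3 <- R3 - (6/5)*R1:  [     0   -4/5  -11/5  -29/5 ]
R4 <- R4 - (8/5)*R1:  [     0   13/5  -18/5  -42/5 ]
R3 <- R3 - (-1/9)*R2:  [     0      0  -13/9  -62/9 ]
R4 <- R4 - (13/36)*R2:  [       0        0  -109/18  -175/36 ]
R4 <- R4 - (109/26)*R3:  [       0        0        0  1249/52 ]
Upper-triangular form:
[ -5     4      6        9 ]
[  0  36/5   34/5    -49/5 ]
[  0     0  -13/9    -62/9 ]
[  0     0      0  1249/52 ]
det(A) = (-1)^0 * (-5) * (36/5) * (-13/9) * (1249/52) = 1249  (0 row swaps -> sign +1)

det(A) = 1249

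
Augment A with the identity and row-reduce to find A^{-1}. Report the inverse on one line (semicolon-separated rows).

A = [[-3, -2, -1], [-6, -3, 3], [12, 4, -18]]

Gauss-Jordan on [A | I]:
R1 <- (1/-3)*R1:  [    1   2/3   1/3  |  -1/3     0     0 ]
R2 <- R2 - (-6)*R1:  [  0   1   5  |  -2   1   0 ]
R3 <- R3 - (12)*R1:  [   0   -4  -22  |    4    0    1 ]
R1 <- R1 - (2/3)*R2:  [    1     0    -3  |     1  -2/3     0 ]
R3 <- R3 - (-4)*R2:  [  0   0  -2  |  -4   4   1 ]
R3 <- (1/-2)*R3:  [    0     0     1  |     2    -2  -1/2 ]
R1 <- R1 - (-3)*R3:  [     1      0      0  |      7  -20/3   -3/2 ]
R2 <- R2 - (5)*R3:  [   0    1    0  |  -12   11  5/2 ]
Right block of [I | A^{-1}] is the inverse:
[   7  -20/3  -3/2 ]
[ -12     11   5/2 ]
[   2     -2  -1/2 ]

inverse = [7 -20/3 -3/2; -12 11 5/2; 2 -2 -1/2]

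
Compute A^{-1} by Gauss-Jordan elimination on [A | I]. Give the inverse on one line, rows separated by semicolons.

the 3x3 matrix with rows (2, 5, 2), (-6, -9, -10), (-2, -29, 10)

Gauss-Jordan on [A | I]:
R1 <- (1/2)*R1:  [   1  5/2    1  |  1/2    0    0 ]
R2 <- R2 - (-6)*R1:  [  0   6  -4  |   3   1   0 ]
R3 <- R3 - (-2)*R1:  [   0  -24   12  |    1    0    1 ]
R2 <- (1/6)*R2:  [    0     1  -2/3  |   1/2   1/6     0 ]
R1 <- R1 - (5/2)*R2:  [     1      0    8/3  |   -3/4  -5/12      0 ]
R3 <- R3 - (-24)*R2:  [  0   0  -4  |  13   4   1 ]
R3 <- (1/-4)*R3:  [     0      0      1  |  -13/4     -1   -1/4 ]
R1 <- R1 - (8/3)*R3:  [     1      0      0  |  95/12    9/4    2/3 ]
R2 <- R2 - (-2/3)*R3:  [    0     1     0  |  -5/3  -1/2  -1/6 ]
Right block of [I | A^{-1}] is the inverse:
[ 95/12   9/4   2/3 ]
[  -5/3  -1/2  -1/6 ]
[ -13/4    -1  -1/4 ]

inverse = [95/12 9/4 2/3; -5/3 -1/2 -1/6; -13/4 -1 -1/4]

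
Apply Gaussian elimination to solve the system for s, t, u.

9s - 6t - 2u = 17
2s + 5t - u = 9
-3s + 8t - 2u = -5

Forward elimination on [A|b]:
R2 <- R2 - (2/9)*R1:  [    0  19/3  -5/9  47/9 ]
R3 <- R3 - (-1/3)*R1:  [    0     6  -8/3   2/3 ]
R3 <- R3 - (18/19)*R2:  [       0        0  -122/57  -244/57 ]
Row echelon form:
[ 9    -6       -2  |       17 ]
[ 0  19/3     -5/9  |     47/9 ]
[ 0     0  -122/57  |  -244/57 ]
Back-substitution:
u = (-244/57) / (-122/57) = 2
t = (47/9 - (-5/9)*(2)) / (19/3) = 1
s = (17 - (-6)*(1) - (-2)*(2)) / 9 = 3

(3, 1, 2)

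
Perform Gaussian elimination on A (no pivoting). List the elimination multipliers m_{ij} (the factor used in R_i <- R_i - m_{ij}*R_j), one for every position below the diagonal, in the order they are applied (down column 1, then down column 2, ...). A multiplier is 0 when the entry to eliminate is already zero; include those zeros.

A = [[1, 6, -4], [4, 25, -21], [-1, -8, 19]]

multipliers: 4, -1, -2

Forward elimination:
R2 <- R2 - (4)*R1:  [  0   1  -5 ]
R3 <- R3 - (-1)*R1:  [  0  -2  15 ]
R3 <- R3 - (-2)*R2:  [ 0  0  5 ]
Multipliers (in order of application): m_{21} = 4, m_{31} = -1, m_{32} = -2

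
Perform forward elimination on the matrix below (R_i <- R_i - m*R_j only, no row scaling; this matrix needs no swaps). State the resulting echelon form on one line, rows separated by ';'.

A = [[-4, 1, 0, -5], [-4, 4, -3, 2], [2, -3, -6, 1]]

REF = [-4 1 0 -5; 0 3 -3 7; 0 0 -17/2 13/3]

Forward elimination:
R2 <- R2 - (1)*R1:  [  0   3  -3   7 ]
R3 <- R3 - (-1/2)*R1:  [    0  -5/2    -6  -3/2 ]
R3 <- R3 - (-5/6)*R2:  [     0      0  -17/2   13/3 ]
Row echelon form:
[ -4  1      0    -5 ]
[  0  3     -3     7 ]
[  0  0  -17/2  13/3 ]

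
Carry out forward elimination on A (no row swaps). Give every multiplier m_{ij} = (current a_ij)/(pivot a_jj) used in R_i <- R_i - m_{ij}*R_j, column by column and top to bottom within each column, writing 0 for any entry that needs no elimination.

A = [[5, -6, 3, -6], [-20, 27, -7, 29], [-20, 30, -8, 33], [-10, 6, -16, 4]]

multipliers: -4, -4, -2, 2, -2, 0

Forward elimination:
R2 <- R2 - (-4)*R1:  [ 0  3  5  5 ]
R3 <- R3 - (-4)*R1:  [ 0  6  4  9 ]
R4 <- R4 - (-2)*R1:  [   0   -6  -10   -8 ]
R3 <- R3 - (2)*R2:  [  0   0  -6  -1 ]
R4 <- R4 - (-2)*R2:  [ 0  0  0  2 ]
R4: entry in column 3 is already 0 -> m_{43} = 0 (no row operation needed)
Multipliers (in order of application): m_{21} = -4, m_{31} = -4, m_{41} = -2, m_{32} = 2, m_{42} = -2, m_{43} = 0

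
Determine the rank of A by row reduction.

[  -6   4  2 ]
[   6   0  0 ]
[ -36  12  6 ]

Row reduction:
R2 <- R2 - (-1)*R1:  [ 0  4  2 ]
R3 <- R3 - (6)*R1:  [   0  -12   -6 ]
R3 <- R3 - (-3)*R2:  [ 0  0  0 ]
Row echelon form:
[ -6  4  2 ]
[  0  4  2 ]
[  0  0  0 ]
Nonzero rows / pivot columns: 2

rank(A) = 2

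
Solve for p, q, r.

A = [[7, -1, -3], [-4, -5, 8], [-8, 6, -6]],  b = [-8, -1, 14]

(-1, 1, 0)

Forward elimination on [A|b]:
R2 <- R2 - (-4/7)*R1:  [     0  -39/7   44/7  -39/7 ]
R3 <- R3 - (-8/7)*R1:  [     0   34/7  -66/7   34/7 ]
R3 <- R3 - (-34/39)*R2:  [       0        0  -154/39        0 ]
Row echelon form:
[ 7     -1       -3  |     -8 ]
[ 0  -39/7     44/7  |  -39/7 ]
[ 0      0  -154/39  |      0 ]
Back-substitution:
r = (0) / (-154/39) = 0
q = (-39/7 - (44/7)*(0)) / (-39/7) = 1
p = (-8 - (-1)*(1) - (-3)*(0)) / 7 = -1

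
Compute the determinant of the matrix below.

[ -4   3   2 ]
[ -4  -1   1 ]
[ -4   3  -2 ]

det(A) = -64

Forward elimination:
R2 <- R2 - (1)*R1:  [  0  -4  -1 ]
R3 <- R3 - (1)*R1:  [  0   0  -4 ]
Upper-triangular form:
[ -4   3   2 ]
[  0  -4  -1 ]
[  0   0  -4 ]
det(A) = (-1)^0 * (-4) * (-4) * (-4) = -64  (0 row swaps -> sign +1)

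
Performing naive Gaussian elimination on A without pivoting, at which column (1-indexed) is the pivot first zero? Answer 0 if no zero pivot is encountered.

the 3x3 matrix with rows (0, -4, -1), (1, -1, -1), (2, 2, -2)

first zero-pivot column = 1

Naive forward elimination:
Pivot entry (1,1) is zero but row 2 has 1 in column 1 -> naive elimination stops; a row interchange (e.g. R1 <-> R2) would be required here.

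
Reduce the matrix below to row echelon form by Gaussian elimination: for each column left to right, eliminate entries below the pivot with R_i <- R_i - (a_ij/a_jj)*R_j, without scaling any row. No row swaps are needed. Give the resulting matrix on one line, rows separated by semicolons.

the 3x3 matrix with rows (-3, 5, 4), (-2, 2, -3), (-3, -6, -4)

Forward elimination:
R2 <- R2 - (2/3)*R1:  [     0   -4/3  -17/3 ]
R3 <- R3 - (1)*R1:  [   0  -11   -8 ]
R3 <- R3 - (33/4)*R2:  [     0      0  155/4 ]
Row echelon form:
[ -3     5      4 ]
[  0  -4/3  -17/3 ]
[  0     0  155/4 ]

REF = [-3 5 4; 0 -4/3 -17/3; 0 0 155/4]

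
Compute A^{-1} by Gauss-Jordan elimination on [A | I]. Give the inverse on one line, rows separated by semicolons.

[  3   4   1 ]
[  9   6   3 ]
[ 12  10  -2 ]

Gauss-Jordan on [A | I]:
R1 <- (1/3)*R1:  [   1  4/3  1/3  |  1/3    0    0 ]
R2 <- R2 - (9)*R1:  [  0  -6   0  |  -3   1   0 ]
R3 <- R3 - (12)*R1:  [  0  -6  -6  |  -4   0   1 ]
R2 <- (1/-6)*R2:  [    0     1     0  |   1/2  -1/6     0 ]
R1 <- R1 - (4/3)*R2:  [    1     0   1/3  |  -1/3   2/9     0 ]
R3 <- R3 - (-6)*R2:  [  0   0  -6  |  -1  -1   1 ]
R3 <- (1/-6)*R3:  [    0     0     1  |   1/6   1/6  -1/6 ]
R1 <- R1 - (1/3)*R3:  [     1      0      0  |  -7/18    1/6   1/18 ]
Right block of [I | A^{-1}] is the inverse:
[ -7/18   1/6  1/18 ]
[   1/2  -1/6     0 ]
[   1/6   1/6  -1/6 ]

inverse = [-7/18 1/6 1/18; 1/2 -1/6 0; 1/6 1/6 -1/6]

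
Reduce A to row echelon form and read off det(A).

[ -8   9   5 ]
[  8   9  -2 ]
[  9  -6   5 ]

det(A) = -1431

Forward elimination:
R2 <- R2 - (-1)*R1:  [  0  18   3 ]
R3 <- R3 - (-9/8)*R1:  [    0  33/8  85/8 ]
R3 <- R3 - (11/48)*R2:  [      0       0  159/16 ]
Upper-triangular form:
[ -8   9       5 ]
[  0  18       3 ]
[  0   0  159/16 ]
det(A) = (-1)^0 * (-8) * (18) * (159/16) = -1431  (0 row swaps -> sign +1)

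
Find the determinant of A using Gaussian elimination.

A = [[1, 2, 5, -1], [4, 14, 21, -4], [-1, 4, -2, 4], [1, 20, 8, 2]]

Forward elimination:
R2 <- R2 - (4)*R1:  [ 0  6  1  0 ]
R3 <- R3 - (-1)*R1:  [ 0  6  3  3 ]
R4 <- R4 - (1)*R1:  [  0  18   3   3 ]
R3 <- R3 - (1)*R2:  [ 0  0  2  3 ]
R4 <- R4 - (3)*R2:  [ 0  0  0  3 ]
Upper-triangular form:
[ 1  2  5  -1 ]
[ 0  6  1   0 ]
[ 0  0  2   3 ]
[ 0  0  0   3 ]
det(A) = (-1)^0 * (1) * (6) * (2) * (3) = 36  (0 row swaps -> sign +1)

det(A) = 36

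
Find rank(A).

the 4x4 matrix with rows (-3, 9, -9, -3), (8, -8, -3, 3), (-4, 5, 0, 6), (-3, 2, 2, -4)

rank(A) = 4

Row reduction:
R2 <- R2 - (-8/3)*R1:  [   0   16  -27   -5 ]
R3 <- R3 - (4/3)*R1:  [  0  -7  12  10 ]
R4 <- R4 - (1)*R1:  [  0  -7  11  -1 ]
R3 <- R3 - (-7/16)*R2:  [      0       0    3/16  125/16 ]
R4 <- R4 - (-7/16)*R2:  [      0       0  -13/16  -51/16 ]
R4 <- R4 - (-13/3)*R3:  [    0     0     0  92/3 ]
Row echelon form:
[ -3   9    -9      -3 ]
[  0  16   -27      -5 ]
[  0   0  3/16  125/16 ]
[  0   0     0    92/3 ]
Nonzero rows / pivot columns: 4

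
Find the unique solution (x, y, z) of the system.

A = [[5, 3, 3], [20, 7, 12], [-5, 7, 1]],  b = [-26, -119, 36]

Forward elimination on [A|b]:
R2 <- R2 - (4)*R1:  [   0   -5    0  -15 ]
R3 <- R3 - (-1)*R1:  [  0  10   4  10 ]
R3 <- R3 - (-2)*R2:  [   0    0    4  -20 ]
Row echelon form:
[ 5   3  3  |  -26 ]
[ 0  -5  0  |  -15 ]
[ 0   0  4  |  -20 ]
Back-substitution:
z = (-20) / 4 = -5
y = (-15) / -5 = 3
x = (-26 - (3)*(3) - (3)*(-5)) / 5 = -4

(-4, 3, -5)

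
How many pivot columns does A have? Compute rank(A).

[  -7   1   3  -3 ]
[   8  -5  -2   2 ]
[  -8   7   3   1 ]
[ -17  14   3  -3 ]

Row reduction:
R2 <- R2 - (-8/7)*R1:  [     0  -27/7   10/7  -10/7 ]
R3 <- R3 - (8/7)*R1:  [    0  41/7  -3/7  31/7 ]
R4 <- R4 - (17/7)*R1:  [     0   81/7  -30/7   30/7 ]
R3 <- R3 - (-41/27)*R2:  [     0      0  47/27  61/27 ]
R4 <- R4 - (-3)*R2:  [ 0  0  0  0 ]
Row echelon form:
[ -7      1      3     -3 ]
[  0  -27/7   10/7  -10/7 ]
[  0      0  47/27  61/27 ]
[  0      0      0      0 ]
Nonzero rows / pivot columns: 3

rank(A) = 3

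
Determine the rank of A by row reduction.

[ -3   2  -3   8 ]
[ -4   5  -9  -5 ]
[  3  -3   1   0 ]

rank(A) = 3

Row reduction:
R2 <- R2 - (4/3)*R1:  [     0    7/3     -5  -47/3 ]
R3 <- R3 - (-1)*R1:  [  0  -1  -2   8 ]
R3 <- R3 - (-3/7)*R2:  [     0      0  -29/7    9/7 ]
Row echelon form:
[ -3    2     -3      8 ]
[  0  7/3     -5  -47/3 ]
[  0    0  -29/7    9/7 ]
Nonzero rows / pivot columns: 3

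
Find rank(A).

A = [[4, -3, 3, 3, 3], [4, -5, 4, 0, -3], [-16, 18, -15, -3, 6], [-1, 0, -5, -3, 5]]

rank(A) = 3

Row reduction:
R2 <- R2 - (1)*R1:  [  0  -2   1  -3  -6 ]
R3 <- R3 - (-4)*R1:  [  0   6  -3   9  18 ]
R4 <- R4 - (-1/4)*R1:  [     0   -3/4  -17/4   -9/4   23/4 ]
R3 <- R3 - (-3)*R2:  [ 0  0  0  0  0 ]
R4 <- R4 - (3/8)*R2:  [     0      0  -37/8   -9/8      8 ]
R3 <-> R4   (pivot in column 3 was zero)
[ 4  -3      3     3   3 ]
[ 0  -2      1    -3  -6 ]
[ 0   0  -37/8  -9/8   8 ]
[ 0   0      0     0   0 ]
Row echelon form:
[ 4  -3      3     3   3 ]
[ 0  -2      1    -3  -6 ]
[ 0   0  -37/8  -9/8   8 ]
[ 0   0      0     0   0 ]
Nonzero rows / pivot columns: 3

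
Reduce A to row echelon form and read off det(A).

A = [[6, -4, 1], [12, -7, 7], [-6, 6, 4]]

Forward elimination:
R2 <- R2 - (2)*R1:  [ 0  1  5 ]
R3 <- R3 - (-1)*R1:  [ 0  2  5 ]
R3 <- R3 - (2)*R2:  [  0   0  -5 ]
Upper-triangular form:
[ 6  -4   1 ]
[ 0   1   5 ]
[ 0   0  -5 ]
det(A) = (-1)^0 * (6) * (1) * (-5) = -30  (0 row swaps -> sign +1)

det(A) = -30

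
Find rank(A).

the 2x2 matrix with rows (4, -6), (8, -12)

rank(A) = 1

Row reduction:
R2 <- R2 - (2)*R1:  [ 0  0 ]
Row echelon form:
[ 4  -6 ]
[ 0   0 ]
Nonzero rows / pivot columns: 1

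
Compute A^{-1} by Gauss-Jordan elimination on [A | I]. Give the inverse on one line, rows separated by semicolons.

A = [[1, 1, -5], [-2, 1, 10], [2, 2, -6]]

inverse = [-13/6 -1/3 5/4; 2/3 1/3 0; -1/2 0 1/4]

Gauss-Jordan on [A | I]:
R2 <- R2 - (-2)*R1:  [ 0  3  0  |  2  1  0 ]
R3 <- R3 - (2)*R1:  [  0   0   4  |  -2   0   1 ]
R2 <- (1/3)*R2:  [   0    1    0  |  2/3  1/3    0 ]
R1 <- R1 - (1)*R2:  [    1     0    -5  |   1/3  -1/3     0 ]
R3 <- (1/4)*R3:  [    0     0     1  |  -1/2     0   1/4 ]
R1 <- R1 - (-5)*R3:  [     1      0      0  |  -13/6   -1/3    5/4 ]
Right block of [I | A^{-1}] is the inverse:
[ -13/6  -1/3  5/4 ]
[   2/3   1/3    0 ]
[  -1/2     0  1/4 ]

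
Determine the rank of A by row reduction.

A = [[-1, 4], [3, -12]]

Row reduction:
R2 <- R2 - (-3)*R1:  [ 0  0 ]
Row echelon form:
[ -1  4 ]
[  0  0 ]
Nonzero rows / pivot columns: 1

rank(A) = 1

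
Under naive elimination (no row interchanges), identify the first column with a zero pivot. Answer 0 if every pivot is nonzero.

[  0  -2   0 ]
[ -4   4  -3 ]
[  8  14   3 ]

Naive forward elimination:
Pivot entry (1,1) is zero but row 2 has -4 in column 1 -> naive elimination stops; a row interchange (e.g. R1 <-> R2) would be required here.

first zero-pivot column = 1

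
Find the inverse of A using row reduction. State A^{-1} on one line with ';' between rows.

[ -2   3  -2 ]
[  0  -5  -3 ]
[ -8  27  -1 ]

Gauss-Jordan on [A | I]:
R1 <- (1/-2)*R1:  [    1  -3/2     1  |  -1/2     0     0 ]
R3 <- R3 - (-8)*R1:  [  0  15   7  |  -4   0   1 ]
R2 <- (1/-5)*R2:  [    0     1   3/5  |     0  -1/5     0 ]
R1 <- R1 - (-3/2)*R2:  [     1      0  19/10  |   -1/2  -3/10      0 ]
R3 <- R3 - (15)*R2:  [  0   0  -2  |  -4   3   1 ]
R3 <- (1/-2)*R3:  [    0     0     1  |     2  -3/2  -1/2 ]
R1 <- R1 - (19/10)*R3:  [      1       0       0  |  -43/10   51/20   19/20 ]
R2 <- R2 - (3/5)*R3:  [    0     1     0  |  -6/5  7/10  3/10 ]
Right block of [I | A^{-1}] is the inverse:
[ -43/10  51/20  19/20 ]
[   -6/5   7/10   3/10 ]
[      2   -3/2   -1/2 ]

inverse = [-43/10 51/20 19/20; -6/5 7/10 3/10; 2 -3/2 -1/2]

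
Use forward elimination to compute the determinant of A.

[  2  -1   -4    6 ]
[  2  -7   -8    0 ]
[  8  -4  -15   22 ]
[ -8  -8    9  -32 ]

Forward elimination:
R2 <- R2 - (1)*R1:  [  0  -6  -4  -6 ]
R3 <- R3 - (4)*R1:  [  0   0   1  -2 ]
R4 <- R4 - (-4)*R1:  [   0  -12   -7   -8 ]
R4 <- R4 - (2)*R2:  [ 0  0  1  4 ]
R4 <- R4 - (1)*R3:  [ 0  0  0  6 ]
Upper-triangular form:
[ 2  -1  -4   6 ]
[ 0  -6  -4  -6 ]
[ 0   0   1  -2 ]
[ 0   0   0   6 ]
det(A) = (-1)^0 * (2) * (-6) * (1) * (6) = -72  (0 row swaps -> sign +1)

det(A) = -72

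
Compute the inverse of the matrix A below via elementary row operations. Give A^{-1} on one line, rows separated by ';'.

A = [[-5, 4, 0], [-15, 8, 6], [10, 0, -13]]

Gauss-Jordan on [A | I]:
R1 <- (1/-5)*R1:  [    1  -4/5     0  |  -1/5     0     0 ]
R2 <- R2 - (-15)*R1:  [  0  -4   6  |  -3   1   0 ]
R3 <- R3 - (10)*R1:  [   0    8  -13  |    2    0    1 ]
R2 <- (1/-4)*R2:  [    0     1  -3/2  |   3/4  -1/4     0 ]
R1 <- R1 - (-4/5)*R2:  [    1     0  -6/5  |   2/5  -1/5     0 ]
R3 <- R3 - (8)*R2:  [  0   0  -1  |  -4   2   1 ]
R3 <- (1/-1)*R3:  [  0   0   1  |   4  -2  -1 ]
R1 <- R1 - (-6/5)*R3:  [     1      0      0  |   26/5  -13/5   -6/5 ]
R2 <- R2 - (-3/2)*R3:  [     0      1      0  |   27/4  -13/4   -3/2 ]
Right block of [I | A^{-1}] is the inverse:
[ 26/5  -13/5  -6/5 ]
[ 27/4  -13/4  -3/2 ]
[    4     -2    -1 ]

inverse = [26/5 -13/5 -6/5; 27/4 -13/4 -3/2; 4 -2 -1]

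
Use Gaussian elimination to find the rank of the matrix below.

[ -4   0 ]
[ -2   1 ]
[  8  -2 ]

Row reduction:
R2 <- R2 - (1/2)*R1:  [ 0  1 ]
R3 <- R3 - (-2)*R1:  [  0  -2 ]
R3 <- R3 - (-2)*R2:  [ 0  0 ]
Row echelon form:
[ -4  0 ]
[  0  1 ]
[  0  0 ]
Nonzero rows / pivot columns: 2

rank(A) = 2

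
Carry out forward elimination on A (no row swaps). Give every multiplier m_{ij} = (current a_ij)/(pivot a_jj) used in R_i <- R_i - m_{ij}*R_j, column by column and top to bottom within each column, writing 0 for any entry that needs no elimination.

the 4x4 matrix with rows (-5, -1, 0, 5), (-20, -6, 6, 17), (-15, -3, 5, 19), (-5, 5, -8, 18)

multipliers: 4, 3, 1, 0, -3, 2

Forward elimination:
R2 <- R2 - (4)*R1:  [  0  -2   6  -3 ]
R3 <- R3 - (3)*R1:  [ 0  0  5  4 ]
R4 <- R4 - (1)*R1:  [  0   6  -8  13 ]
R3: entry in column 2 is already 0 -> m_{32} = 0 (no row operation needed)
R4 <- R4 - (-3)*R2:  [  0   0  10   4 ]
R4 <- R4 - (2)*R3:  [  0   0   0  -4 ]
Multipliers (in order of application): m_{21} = 4, m_{31} = 3, m_{41} = 1, m_{32} = 0, m_{42} = -3, m_{43} = 2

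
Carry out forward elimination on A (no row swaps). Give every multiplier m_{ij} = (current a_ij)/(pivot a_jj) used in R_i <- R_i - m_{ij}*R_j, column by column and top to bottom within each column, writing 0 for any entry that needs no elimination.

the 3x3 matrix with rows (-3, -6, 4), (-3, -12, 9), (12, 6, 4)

multipliers: 1, -4, 3

Forward elimination:
R2 <- R2 - (1)*R1:  [  0  -6   5 ]
R3 <- R3 - (-4)*R1:  [   0  -18   20 ]
R3 <- R3 - (3)*R2:  [ 0  0  5 ]
Multipliers (in order of application): m_{21} = 1, m_{31} = -4, m_{32} = 3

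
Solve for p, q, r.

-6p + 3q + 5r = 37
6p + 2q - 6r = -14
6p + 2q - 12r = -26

Forward elimination on [A|b]:
R2 <- R2 - (-1)*R1:  [  0   5  -1  23 ]
R3 <- R3 - (-1)*R1:  [  0   5  -7  11 ]
R3 <- R3 - (1)*R2:  [   0    0   -6  -12 ]
Row echelon form:
[ -6  3   5  |   37 ]
[  0  5  -1  |   23 ]
[  0  0  -6  |  -12 ]
Back-substitution:
r = (-12) / -6 = 2
q = (23 - (-1)*(2)) / 5 = 5
p = (37 - (3)*(5) - (5)*(2)) / -6 = -2

(-2, 5, 2)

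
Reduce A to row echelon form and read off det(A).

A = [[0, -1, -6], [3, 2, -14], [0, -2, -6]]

det(A) = 18

Forward elimination:
R1 <-> R2   (pivot in column 1 was zero)
[ 3   2  -14 ]
[ 0  -1   -6 ]
[ 0  -2   -6 ]
R3 <- R3 - (2)*R2:  [ 0  0  6 ]
Upper-triangular form:
[ 3   2  -14 ]
[ 0  -1   -6 ]
[ 0   0    6 ]
det(A) = (-1)^1 * (3) * (-1) * (6) = 18  (1 row swap -> sign -1)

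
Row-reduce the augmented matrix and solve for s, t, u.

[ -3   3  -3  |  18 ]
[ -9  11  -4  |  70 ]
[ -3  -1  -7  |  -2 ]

Forward elimination on [A|b]:
R2 <- R2 - (3)*R1:  [  0   2   5  16 ]
R3 <- R3 - (1)*R1:  [   0   -4   -4  -20 ]
R3 <- R3 - (-2)*R2:  [  0   0   6  12 ]
Row echelon form:
[ -3  3  -3  |  18 ]
[  0  2   5  |  16 ]
[  0  0   6  |  12 ]
Back-substitution:
u = (12) / 6 = 2
t = (16 - (5)*(2)) / 2 = 3
s = (18 - (3)*(3) - (-3)*(2)) / -3 = -5

(-5, 3, 2)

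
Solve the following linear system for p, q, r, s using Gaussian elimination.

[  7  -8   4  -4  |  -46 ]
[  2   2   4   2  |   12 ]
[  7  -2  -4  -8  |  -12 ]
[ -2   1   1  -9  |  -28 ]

(2, 5, -2, 3)

Forward elimination on [A|b]:
R2 <- R2 - (2/7)*R1:  [     0   30/7   20/7   22/7  176/7 ]
R3 <- R3 - (1)*R1:  [  0   6  -8  -4  34 ]
R4 <- R4 - (-2/7)*R1:  [      0    -9/7    15/7   -71/7  -288/7 ]
R3 <- R3 - (7/5)*R2:  [     0      0    -12  -42/5   -6/5 ]
R4 <- R4 - (-3/10)*R2:  [      0       0       3   -46/5  -168/5 ]
R4 <- R4 - (-1/4)*R3:  [       0        0        0  -113/10  -339/10 ]
Row echelon form:
[ 7    -8     4       -4  |      -46 ]
[ 0  30/7  20/7     22/7  |    176/7 ]
[ 0     0   -12    -42/5  |     -6/5 ]
[ 0     0     0  -113/10  |  -339/10 ]
Back-substitution:
s = (-339/10) / (-113/10) = 3
r = (-6/5 - (-42/5)*(3)) / -12 = -2
q = (176/7 - (20/7)*(-2) - (22/7)*(3)) / (30/7) = 5
p = (-46 - (-8)*(5) - (4)*(-2) - (-4)*(3)) / 7 = 2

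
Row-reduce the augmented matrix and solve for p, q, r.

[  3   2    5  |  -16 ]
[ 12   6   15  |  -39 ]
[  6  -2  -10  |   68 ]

(3, 0, -5)

Forward elimination on [A|b]:
R2 <- R2 - (4)*R1:  [  0  -2  -5  25 ]
R3 <- R3 - (2)*R1:  [   0   -6  -20  100 ]
R3 <- R3 - (3)*R2:  [  0   0  -5  25 ]
Row echelon form:
[ 3   2   5  |  -16 ]
[ 0  -2  -5  |   25 ]
[ 0   0  -5  |   25 ]
Back-substitution:
r = (25) / -5 = -5
q = (25 - (-5)*(-5)) / -2 = 0
p = (-16 - (2)*(0) - (5)*(-5)) / 3 = 3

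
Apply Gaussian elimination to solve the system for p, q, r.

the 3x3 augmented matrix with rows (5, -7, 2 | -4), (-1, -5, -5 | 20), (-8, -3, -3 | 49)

Forward elimination on [A|b]:
R2 <- R2 - (-1/5)*R1:  [     0  -32/5  -23/5   96/5 ]
R3 <- R3 - (-8/5)*R1:  [     0  -71/5    1/5  213/5 ]
R3 <- R3 - (71/32)*R2:  [      0       0  333/32       0 ]
Row echelon form:
[ 5     -7       2  |    -4 ]
[ 0  -32/5   -23/5  |  96/5 ]
[ 0      0  333/32  |     0 ]
Back-substitution:
r = (0) / (333/32) = 0
q = (96/5 - (-23/5)*(0)) / (-32/5) = -3
p = (-4 - (-7)*(-3) - (2)*(0)) / 5 = -5

(-5, -3, 0)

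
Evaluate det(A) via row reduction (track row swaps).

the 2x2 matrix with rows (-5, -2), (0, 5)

Forward elimination:
Upper-triangular form:
[ -5  -2 ]
[  0   5 ]
det(A) = (-1)^0 * (-5) * (5) = -25  (0 row swaps -> sign +1)

det(A) = -25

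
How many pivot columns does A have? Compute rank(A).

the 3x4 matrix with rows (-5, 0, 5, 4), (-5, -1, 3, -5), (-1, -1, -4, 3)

Row reduction:
R2 <- R2 - (1)*R1:  [  0  -1  -2  -9 ]
R3 <- R3 - (1/5)*R1:  [    0    -1    -5  11/5 ]
R3 <- R3 - (1)*R2:  [    0     0    -3  56/5 ]
Row echelon form:
[ -5   0   5     4 ]
[  0  -1  -2    -9 ]
[  0   0  -3  56/5 ]
Nonzero rows / pivot columns: 3

rank(A) = 3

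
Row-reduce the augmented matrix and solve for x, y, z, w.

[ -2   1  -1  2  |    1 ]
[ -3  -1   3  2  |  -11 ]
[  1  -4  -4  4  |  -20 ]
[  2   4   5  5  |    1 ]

(0, 4, -1, -2)

Forward elimination on [A|b]:
R2 <- R2 - (3/2)*R1:  [     0   -5/2    9/2     -1  -25/2 ]
R3 <- R3 - (-1/2)*R1:  [     0   -7/2   -9/2      5  -39/2 ]
R4 <- R4 - (-1)*R1:  [ 0  5  4  7  2 ]
R3 <- R3 - (7/5)*R2:  [     0      0  -54/5   32/5     -2 ]
R4 <- R4 - (-2)*R2:  [   0    0   13    5  -23 ]
R4 <- R4 - (-65/54)*R3:  [       0        0        0   343/27  -686/27 ]
Row echelon form:
[ -2     1     -1       2  |        1 ]
[  0  -5/2    9/2      -1  |    -25/2 ]
[  0     0  -54/5    32/5  |       -2 ]
[  0     0      0  343/27  |  -686/27 ]
Back-substitution:
w = (-686/27) / (343/27) = -2
z = (-2 - (32/5)*(-2)) / (-54/5) = -1
y = (-25/2 - (9/2)*(-1) - (-1)*(-2)) / (-5/2) = 4
x = (1 - (1)*(4) - (-1)*(-1) - (2)*(-2)) / -2 = 0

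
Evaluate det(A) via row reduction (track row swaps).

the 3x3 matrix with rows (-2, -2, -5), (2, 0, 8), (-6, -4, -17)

Forward elimination:
R2 <- R2 - (-1)*R1:  [  0  -2   3 ]
R3 <- R3 - (3)*R1:  [  0   2  -2 ]
R3 <- R3 - (-1)*R2:  [ 0  0  1 ]
Upper-triangular form:
[ -2  -2  -5 ]
[  0  -2   3 ]
[  0   0   1 ]
det(A) = (-1)^0 * (-2) * (-2) * (1) = 4  (0 row swaps -> sign +1)

det(A) = 4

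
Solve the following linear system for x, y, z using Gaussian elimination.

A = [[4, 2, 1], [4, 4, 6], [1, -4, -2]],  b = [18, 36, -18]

Forward elimination on [A|b]:
R2 <- R2 - (1)*R1:  [  0   2   5  18 ]
R3 <- R3 - (1/4)*R1:  [     0   -9/2   -9/4  -45/2 ]
R3 <- R3 - (-9/4)*R2:  [  0   0   9  18 ]
Row echelon form:
[ 4  2  1  |  18 ]
[ 0  2  5  |  18 ]
[ 0  0  9  |  18 ]
Back-substitution:
z = (18) / 9 = 2
y = (18 - (5)*(2)) / 2 = 4
x = (18 - (2)*(4) - (1)*(2)) / 4 = 2

(2, 4, 2)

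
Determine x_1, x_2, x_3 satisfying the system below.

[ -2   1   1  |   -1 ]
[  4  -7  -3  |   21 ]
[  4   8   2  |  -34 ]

(-1, -4, 1)

Forward elimination on [A|b]:
R2 <- R2 - (-2)*R1:  [  0  -5  -1  19 ]
R3 <- R3 - (-2)*R1:  [   0   10    4  -36 ]
R3 <- R3 - (-2)*R2:  [ 0  0  2  2 ]
Row echelon form:
[ -2   1   1  |  -1 ]
[  0  -5  -1  |  19 ]
[  0   0   2  |   2 ]
Back-substitution:
x_3 = (2) / 2 = 1
x_2 = (19 - (-1)*(1)) / -5 = -4
x_1 = (-1 - (1)*(-4) - (1)*(1)) / -2 = -1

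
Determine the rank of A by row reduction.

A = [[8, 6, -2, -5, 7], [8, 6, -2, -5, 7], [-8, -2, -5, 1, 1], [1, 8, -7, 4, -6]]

rank(A) = 3

Row reduction:
R2 <- R2 - (1)*R1:  [ 0  0  0  0  0 ]
R3 <- R3 - (-1)*R1:  [  0   4  -7  -4   8 ]
R4 <- R4 - (1/8)*R1:  [     0   29/4  -27/4   37/8  -55/8 ]
R2 <-> R3   (pivot in column 2 was zero)
[ 8     6     -2    -5      7 ]
[ 0     4     -7    -4      8 ]
[ 0     0      0     0      0 ]
[ 0  29/4  -27/4  37/8  -55/8 ]
R4 <- R4 - (29/16)*R2:  [      0       0   95/16    95/8  -171/8 ]
R3 <-> R4   (pivot in column 3 was zero)
[ 8  6     -2    -5       7 ]
[ 0  4     -7    -4       8 ]
[ 0  0  95/16  95/8  -171/8 ]
[ 0  0      0     0       0 ]
Row echelon form:
[ 8  6     -2    -5       7 ]
[ 0  4     -7    -4       8 ]
[ 0  0  95/16  95/8  -171/8 ]
[ 0  0      0     0       0 ]
Nonzero rows / pivot columns: 3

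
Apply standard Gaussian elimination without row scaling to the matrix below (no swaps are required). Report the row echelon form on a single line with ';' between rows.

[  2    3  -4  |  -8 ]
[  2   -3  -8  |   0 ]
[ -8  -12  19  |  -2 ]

Forward elimination:
R2 <- R2 - (1)*R1:  [  0  -6  -4   8 ]
R3 <- R3 - (-4)*R1:  [   0    0    3  -34 ]
Row echelon form:
[ 2   3  -4  |   -8 ]
[ 0  -6  -4  |    8 ]
[ 0   0   3  |  -34 ]

REF = [2 3 -4 -8; 0 -6 -4 8; 0 0 3 -34]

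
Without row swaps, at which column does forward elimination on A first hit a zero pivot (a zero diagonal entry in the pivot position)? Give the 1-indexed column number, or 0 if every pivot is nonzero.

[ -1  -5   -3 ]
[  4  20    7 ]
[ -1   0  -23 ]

first zero-pivot column = 2

Naive forward elimination:
R2 <- R2 - (-4)*R1:  [  0   0  -5 ]
R3 <- R3 - (1)*R1:  [   0    5  -20 ]
Matrix at this point:
[ -1  -5   -3 ]
[  0   0   -5 ]
[  0   5  -20 ]
Pivot entry (2,2) is zero but row 3 has 5 in column 2 -> naive elimination stops; a row interchange (e.g. R2 <-> R3) would be required here.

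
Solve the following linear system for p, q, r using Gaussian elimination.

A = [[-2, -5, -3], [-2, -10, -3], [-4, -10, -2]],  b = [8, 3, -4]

(1, 1, -5)

Forward elimination on [A|b]:
R2 <- R2 - (1)*R1:  [  0  -5   0  -5 ]
R3 <- R3 - (2)*R1:  [   0    0    4  -20 ]
Row echelon form:
[ -2  -5  -3  |    8 ]
[  0  -5   0  |   -5 ]
[  0   0   4  |  -20 ]
Back-substitution:
r = (-20) / 4 = -5
q = (-5) / -5 = 1
p = (8 - (-5)*(1) - (-3)*(-5)) / -2 = 1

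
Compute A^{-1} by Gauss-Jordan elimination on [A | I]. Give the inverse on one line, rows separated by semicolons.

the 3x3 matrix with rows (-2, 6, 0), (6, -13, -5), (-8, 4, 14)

Gauss-Jordan on [A | I]:
R1 <- (1/-2)*R1:  [    1    -3     0  |  -1/2     0     0 ]
R2 <- R2 - (6)*R1:  [  0   5  -5  |   3   1   0 ]
R3 <- R3 - (-8)*R1:  [   0  -20   14  |   -4    0    1 ]
R2 <- (1/5)*R2:  [   0    1   -1  |  3/5  1/5    0 ]
R1 <- R1 - (-3)*R2:  [     1      0     -3  |  13/10    3/5      0 ]
R3 <- R3 - (-20)*R2:  [  0   0  -6  |   8   4   1 ]
R3 <- (1/-6)*R3:  [    0     0     1  |  -4/3  -2/3  -1/6 ]
R1 <- R1 - (-3)*R3:  [      1       0       0  |  -27/10    -7/5    -1/2 ]
R2 <- R2 - (-1)*R3:  [      0       1       0  |  -11/15   -7/15    -1/6 ]
Right block of [I | A^{-1}] is the inverse:
[ -27/10   -7/5  -1/2 ]
[ -11/15  -7/15  -1/6 ]
[   -4/3   -2/3  -1/6 ]

inverse = [-27/10 -7/5 -1/2; -11/15 -7/15 -1/6; -4/3 -2/3 -1/6]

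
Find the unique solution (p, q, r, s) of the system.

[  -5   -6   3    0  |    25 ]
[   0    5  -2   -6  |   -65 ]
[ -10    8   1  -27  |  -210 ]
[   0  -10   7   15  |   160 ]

Forward elimination on [A|b]:
R3 <- R3 - (2)*R1:  [    0    20    -5   -27  -260 ]
R3 <- R3 - (4)*R2:  [  0   0   3  -3   0 ]
R4 <- R4 - (-2)*R2:  [  0   0   3   3  30 ]
R4 <- R4 - (1)*R3:  [  0   0   0   6  30 ]
Row echelon form:
[ -5  -6   3   0  |   25 ]
[  0   5  -2  -6  |  -65 ]
[  0   0   3  -3  |    0 ]
[  0   0   0   6  |   30 ]
Back-substitution:
s = (30) / 6 = 5
r = (0 - (-3)*(5)) / 3 = 5
q = (-65 - (-2)*(5) - (-6)*(5)) / 5 = -5
p = (25 - (-6)*(-5) - (3)*(5)) / -5 = 4

(4, -5, 5, 5)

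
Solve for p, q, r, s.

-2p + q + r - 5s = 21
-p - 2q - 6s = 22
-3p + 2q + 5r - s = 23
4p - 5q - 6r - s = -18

(2, 0, 5, -4)

Forward elimination on [A|b]:
R2 <- R2 - (1/2)*R1:  [    0  -5/2  -1/2  -7/2  23/2 ]
R3 <- R3 - (3/2)*R1:  [     0    1/2    7/2   13/2  -17/2 ]
R4 <- R4 - (-2)*R1:  [   0   -3   -4  -11   24 ]
R3 <- R3 - (-1/5)*R2:  [     0      0   17/5   29/5  -31/5 ]
R4 <- R4 - (6/5)*R2:  [     0      0  -17/5  -34/5   51/5 ]
R4 <- R4 - (-1)*R3:  [  0   0   0  -1   4 ]
Row echelon form:
[ -2     1     1    -5  |     21 ]
[  0  -5/2  -1/2  -7/2  |   23/2 ]
[  0     0  17/5  29/5  |  -31/5 ]
[  0     0     0    -1  |      4 ]
Back-substitution:
s = (4) / -1 = -4
r = (-31/5 - (29/5)*(-4)) / (17/5) = 5
q = (23/2 - (-1/2)*(5) - (-7/2)*(-4)) / (-5/2) = 0
p = (21 - (1)*(0) - (1)*(5) - (-5)*(-4)) / -2 = 2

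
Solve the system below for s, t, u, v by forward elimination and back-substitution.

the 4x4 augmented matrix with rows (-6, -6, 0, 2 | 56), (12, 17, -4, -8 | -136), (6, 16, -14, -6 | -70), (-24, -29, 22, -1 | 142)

Forward elimination on [A|b]:
R2 <- R2 - (-2)*R1:  [   0    5   -4   -4  -24 ]
R3 <- R3 - (-1)*R1:  [   0   10  -14   -4  -14 ]
R4 <- R4 - (4)*R1:  [   0   -5   22   -9  -82 ]
R3 <- R3 - (2)*R2:  [  0   0  -6   4  34 ]
R4 <- R4 - (-1)*R2:  [    0     0    18   -13  -106 ]
R4 <- R4 - (-3)*R3:  [  0   0   0  -1  -4 ]
Row echelon form:
[ -6  -6   0   2  |   56 ]
[  0   5  -4  -4  |  -24 ]
[  0   0  -6   4  |   34 ]
[  0   0   0  -1  |   -4 ]
Back-substitution:
v = (-4) / -1 = 4
u = (34 - (4)*(4)) / -6 = -3
t = (-24 - (-4)*(-3) - (-4)*(4)) / 5 = -4
s = (56 - (-6)*(-4) - (2)*(4)) / -6 = -4

(-4, -4, -3, 4)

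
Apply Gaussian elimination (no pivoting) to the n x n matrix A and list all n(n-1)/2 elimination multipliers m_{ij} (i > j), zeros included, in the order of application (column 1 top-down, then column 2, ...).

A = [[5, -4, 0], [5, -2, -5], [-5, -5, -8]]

multipliers: 1, -1, -9/2

Forward elimination:
R2 <- R2 - (1)*R1:  [  0   2  -5 ]
R3 <- R3 - (-1)*R1:  [  0  -9  -8 ]
R3 <- R3 - (-9/2)*R2:  [     0      0  -61/2 ]
Multipliers (in order of application): m_{21} = 1, m_{31} = -1, m_{32} = -9/2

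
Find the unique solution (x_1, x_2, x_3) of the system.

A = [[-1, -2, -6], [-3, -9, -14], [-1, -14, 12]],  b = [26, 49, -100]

Forward elimination on [A|b]:
R2 <- R2 - (3)*R1:  [   0   -3    4  -29 ]
R3 <- R3 - (1)*R1:  [    0   -12    18  -126 ]
R3 <- R3 - (4)*R2:  [   0    0    2  -10 ]
Row echelon form:
[ -1  -2  -6  |   26 ]
[  0  -3   4  |  -29 ]
[  0   0   2  |  -10 ]
Back-substitution:
x_3 = (-10) / 2 = -5
x_2 = (-29 - (4)*(-5)) / -3 = 3
x_1 = (26 - (-2)*(3) - (-6)*(-5)) / -1 = -2

(-2, 3, -5)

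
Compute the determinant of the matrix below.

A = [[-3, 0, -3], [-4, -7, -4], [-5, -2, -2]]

Forward elimination:
R2 <- R2 - (4/3)*R1:  [  0  -7   0 ]
R3 <- R3 - (5/3)*R1:  [  0  -2   3 ]
R3 <- R3 - (2/7)*R2:  [ 0  0  3 ]
Upper-triangular form:
[ -3   0  -3 ]
[  0  -7   0 ]
[  0   0   3 ]
det(A) = (-1)^0 * (-3) * (-7) * (3) = 63  (0 row swaps -> sign +1)

det(A) = 63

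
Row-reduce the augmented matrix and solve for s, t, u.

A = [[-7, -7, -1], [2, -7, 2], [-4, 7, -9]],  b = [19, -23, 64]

Forward elimination on [A|b]:
R2 <- R2 - (-2/7)*R1:  [      0      -9    12/7  -123/7 ]
R3 <- R3 - (4/7)*R1:  [     0     11  -59/7  372/7 ]
R3 <- R3 - (-11/9)*R2:  [     0      0  -19/3   95/3 ]
Row echelon form:
[ -7  -7     -1  |      19 ]
[  0  -9   12/7  |  -123/7 ]
[  0   0  -19/3  |    95/3 ]
Back-substitution:
u = (95/3) / (-19/3) = -5
t = (-123/7 - (12/7)*(-5)) / -9 = 1
s = (19 - (-7)*(1) - (-1)*(-5)) / -7 = -3

(-3, 1, -5)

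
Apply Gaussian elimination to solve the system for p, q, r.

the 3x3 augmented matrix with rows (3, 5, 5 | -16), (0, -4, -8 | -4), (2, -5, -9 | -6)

(-2, -5, 3)

Forward elimination on [A|b]:
R3 <- R3 - (2/3)*R1:  [     0  -25/3  -37/3   14/3 ]
R3 <- R3 - (25/12)*R2:  [    0     0  13/3    13 ]
Row echelon form:
[ 3   5     5  |  -16 ]
[ 0  -4    -8  |   -4 ]
[ 0   0  13/3  |   13 ]
Back-substitution:
r = (13) / (13/3) = 3
q = (-4 - (-8)*(3)) / -4 = -5
p = (-16 - (5)*(-5) - (5)*(3)) / 3 = -2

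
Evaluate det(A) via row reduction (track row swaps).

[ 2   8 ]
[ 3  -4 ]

Forward elimination:
R2 <- R2 - (3/2)*R1:  [   0  -16 ]
Upper-triangular form:
[ 2    8 ]
[ 0  -16 ]
det(A) = (-1)^0 * (2) * (-16) = -32  (0 row swaps -> sign +1)

det(A) = -32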